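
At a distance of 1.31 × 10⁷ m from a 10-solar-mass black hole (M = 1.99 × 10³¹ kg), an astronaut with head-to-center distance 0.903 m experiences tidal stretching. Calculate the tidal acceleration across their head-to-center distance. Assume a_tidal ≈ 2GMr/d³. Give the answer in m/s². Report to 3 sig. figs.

1.07 m/s²

Δa = 2GMr/d³
   = 2 × (6.674 × 10⁻¹¹) × (1.99 × 10³¹) × (0.903) / (1.31 × 10⁷)³
   = 1.07 m/s²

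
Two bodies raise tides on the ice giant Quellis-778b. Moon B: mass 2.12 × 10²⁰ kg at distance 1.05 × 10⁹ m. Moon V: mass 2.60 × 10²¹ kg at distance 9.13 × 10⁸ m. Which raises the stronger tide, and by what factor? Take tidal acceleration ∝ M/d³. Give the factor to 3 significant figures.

Moon V, by a factor of ≈ 18.7

Tidal stretch scales as M/d³; compute that for each body.
Moon B: (2.12 × 10²⁰) / (1.05 × 10⁹)³ = 1.831 × 10⁻⁷
Moon V: (2.60 × 10²¹) / (9.13 × 10⁸)³ = 3.416 × 10⁻⁶
Ratio (larger/smaller) = 18.7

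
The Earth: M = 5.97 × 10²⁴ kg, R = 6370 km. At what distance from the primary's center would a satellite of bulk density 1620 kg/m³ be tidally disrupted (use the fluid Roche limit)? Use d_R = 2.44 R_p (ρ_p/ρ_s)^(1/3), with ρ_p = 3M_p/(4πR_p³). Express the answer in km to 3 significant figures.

23400 km

ρ_p = 3M_p/(4πR_p³) = 3 × (5.97 × 10²⁴) / (4π × (6.37 × 10⁶ m)³) = 5510 kg/m³
d_R = 2.44 × 6370 km × (5510/1620)^(1/3)
    = 23400 km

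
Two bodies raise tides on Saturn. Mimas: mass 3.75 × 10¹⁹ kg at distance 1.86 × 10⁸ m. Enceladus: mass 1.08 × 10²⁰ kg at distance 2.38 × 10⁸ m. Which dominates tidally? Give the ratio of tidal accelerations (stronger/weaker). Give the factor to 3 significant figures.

Compare M/d³ for the two perturbers:
Mimas: (3.75 × 10¹⁹) / (1.86 × 10⁸)³ = 5.828 × 10⁻⁶
Enceladus: (1.08 × 10²⁰) / (2.38 × 10⁸)³ = 8.011 × 10⁻⁶
Ratio (larger/smaller) = 1.37

Enceladus, by a factor of ≈ 1.37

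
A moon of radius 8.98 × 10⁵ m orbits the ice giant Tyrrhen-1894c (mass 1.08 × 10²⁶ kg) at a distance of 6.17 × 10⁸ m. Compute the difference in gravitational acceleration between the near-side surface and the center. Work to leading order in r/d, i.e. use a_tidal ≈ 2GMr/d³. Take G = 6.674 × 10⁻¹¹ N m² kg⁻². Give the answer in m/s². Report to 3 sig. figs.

5.51 × 10⁻⁵ m/s²

Differencing GM/(d−r)² and GM/d² to first order in r/d gives 2GMr/d³.
a_tidal = 2GMr/d³
        = 2 × (6.674 × 10⁻¹¹) × (1.08 × 10²⁶) × (8.98 × 10⁵) / (6.17 × 10⁸)³
        = 5.51 × 10⁻⁵ m/s²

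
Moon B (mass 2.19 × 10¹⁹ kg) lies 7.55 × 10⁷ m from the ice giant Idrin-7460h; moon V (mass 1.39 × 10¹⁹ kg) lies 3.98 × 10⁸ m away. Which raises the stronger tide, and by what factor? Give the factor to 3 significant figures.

Moon B, by a factor of ≈ 231

The tide-raising term goes as M/d³ (the gradient of a 1/d² field).
Moon B: (2.19 × 10¹⁹) / (7.55 × 10⁷)³ = 5.089 × 10⁻⁵
Moon V: (1.39 × 10¹⁹) / (3.98 × 10⁸)³ = 2.205 × 10⁻⁷
Ratio (larger/smaller) = 231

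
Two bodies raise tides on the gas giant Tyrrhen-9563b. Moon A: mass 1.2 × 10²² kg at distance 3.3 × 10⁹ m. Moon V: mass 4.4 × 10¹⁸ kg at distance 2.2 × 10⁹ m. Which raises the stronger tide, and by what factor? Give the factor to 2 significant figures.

Moon A, by a factor of ≈ 810

Tidal stretch scales as M/d³; compute that for each body.
Moon A: (1.2 × 10²²) / (3.3 × 10⁹)³ = 3.339 × 10⁻⁷
Moon V: (4.4 × 10¹⁸) / (2.2 × 10⁹)³ = 4.132 × 10⁻¹⁰
Ratio (larger/smaller) = 810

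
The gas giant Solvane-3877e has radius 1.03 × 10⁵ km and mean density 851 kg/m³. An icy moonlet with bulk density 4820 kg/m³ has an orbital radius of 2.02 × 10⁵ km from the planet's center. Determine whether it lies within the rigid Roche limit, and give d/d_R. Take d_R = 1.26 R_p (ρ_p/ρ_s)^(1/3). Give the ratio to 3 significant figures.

d_R = 1.26 × (1.03 × 10⁵ km) × (851/4820)^(1/3) = 72810 km
d/d_R = (2.02 × 10⁵) / (72810) = 2.77
Since d/d_R > 1, the body is outside the Roche limit.

outside; d/d_R ≈ 2.77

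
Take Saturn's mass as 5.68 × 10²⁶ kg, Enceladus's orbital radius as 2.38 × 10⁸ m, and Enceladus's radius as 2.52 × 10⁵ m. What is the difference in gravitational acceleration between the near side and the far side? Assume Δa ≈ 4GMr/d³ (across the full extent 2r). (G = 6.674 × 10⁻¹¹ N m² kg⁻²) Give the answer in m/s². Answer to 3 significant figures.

Differencing GM/(d−r)² and GM/(d+r)² to first order in r/d gives 4GMr/d³.
Δa = 4GMr/d³
   = 4 × (6.674 × 10⁻¹¹) × (5.68 × 10²⁶) × (2.52 × 10⁵) / (2.38 × 10⁸)³
   = 2.83 × 10⁻³ m/s²

2.83 × 10⁻³ m/s²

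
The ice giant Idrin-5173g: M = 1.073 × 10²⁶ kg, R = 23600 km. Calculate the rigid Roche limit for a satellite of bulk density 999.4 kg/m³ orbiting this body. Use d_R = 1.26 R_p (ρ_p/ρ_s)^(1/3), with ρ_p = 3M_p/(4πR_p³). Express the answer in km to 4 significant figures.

37150 km

ρ_p = 3M_p/(4πR_p³) = 3 × (1.073 × 10²⁶) / (4π × (2.360 × 10⁷ m)³) = 1949 kg/m³
d_R = 1.26 × 23600 km × (1949/999.4)^(1/3)
    = 37150 km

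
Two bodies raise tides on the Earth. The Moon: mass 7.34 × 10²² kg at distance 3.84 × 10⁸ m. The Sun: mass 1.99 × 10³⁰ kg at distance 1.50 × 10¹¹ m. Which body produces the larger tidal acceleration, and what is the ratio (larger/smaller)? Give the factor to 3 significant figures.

The Moon, by a factor of ≈ 2.20

Compare M/d³ for the two perturbers:
The Moon: (7.34 × 10²²) / (3.84 × 10⁸)³ = 1.296 × 10⁻³
The Sun: (1.99 × 10³⁰) / (1.50 × 10¹¹)³ = 5.896 × 10⁻⁴
Ratio (larger/smaller) = 2.20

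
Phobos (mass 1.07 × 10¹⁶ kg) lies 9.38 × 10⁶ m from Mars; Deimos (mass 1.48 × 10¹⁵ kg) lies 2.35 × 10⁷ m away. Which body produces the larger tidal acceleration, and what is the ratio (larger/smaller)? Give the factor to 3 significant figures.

Compare M/d³ for the two perturbers:
Phobos: (1.07 × 10¹⁶) / (9.38 × 10⁶)³ = 1.297 × 10⁻⁵
Deimos: (1.48 × 10¹⁵) / (2.35 × 10⁷)³ = 1.140 × 10⁻⁷
Ratio (larger/smaller) = 114

Phobos, by a factor of ≈ 114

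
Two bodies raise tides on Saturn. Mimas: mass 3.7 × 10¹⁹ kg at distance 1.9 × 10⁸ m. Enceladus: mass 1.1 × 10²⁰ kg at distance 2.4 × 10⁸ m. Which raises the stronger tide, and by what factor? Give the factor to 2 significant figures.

Enceladus, by a factor of ≈ 1.5

Compare M/d³ for the two perturbers:
Mimas: (3.7 × 10¹⁹) / (1.9 × 10⁸)³ = 5.394 × 10⁻⁶
Enceladus: (1.1 × 10²⁰) / (2.4 × 10⁸)³ = 7.957 × 10⁻⁶
Ratio (larger/smaller) = 1.5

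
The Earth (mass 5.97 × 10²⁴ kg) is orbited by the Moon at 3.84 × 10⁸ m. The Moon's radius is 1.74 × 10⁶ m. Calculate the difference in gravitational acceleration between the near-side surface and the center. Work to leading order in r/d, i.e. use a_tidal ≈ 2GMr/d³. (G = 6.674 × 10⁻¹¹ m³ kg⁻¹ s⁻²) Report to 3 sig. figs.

Δg = 2GMr/d³
   = 2 × (6.674 × 10⁻¹¹) × (5.97 × 10²⁴) × (1.74 × 10⁶) / (3.84 × 10⁸)³
   = 2.45 × 10⁻⁵ m/s²

2.45 × 10⁻⁵ m/s²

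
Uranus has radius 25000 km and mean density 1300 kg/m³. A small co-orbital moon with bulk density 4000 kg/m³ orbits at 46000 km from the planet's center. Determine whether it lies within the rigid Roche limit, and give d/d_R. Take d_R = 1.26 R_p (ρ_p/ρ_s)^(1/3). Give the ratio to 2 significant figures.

outside; d/d_R ≈ 2.1

d_R = 1.26 × (25000 km) × (1300/4000)^(1/3) = 21660 km
d/d_R = (46000) / (21660) = 2.1
Since d/d_R > 1, the body is outside the Roche limit.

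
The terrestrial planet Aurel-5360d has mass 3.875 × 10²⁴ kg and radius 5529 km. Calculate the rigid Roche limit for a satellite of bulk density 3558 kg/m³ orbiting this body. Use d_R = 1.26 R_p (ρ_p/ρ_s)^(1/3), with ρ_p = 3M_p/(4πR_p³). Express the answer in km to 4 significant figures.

ρ_p = 3M_p/(4πR_p³) = 3 × (3.875 × 10²⁴) / (4π × (5.529 × 10⁶ m)³) = 5473 kg/m³
d_R = 1.26 × 5529 km × (5473/3558)^(1/3)
    = 8042 km

8042 km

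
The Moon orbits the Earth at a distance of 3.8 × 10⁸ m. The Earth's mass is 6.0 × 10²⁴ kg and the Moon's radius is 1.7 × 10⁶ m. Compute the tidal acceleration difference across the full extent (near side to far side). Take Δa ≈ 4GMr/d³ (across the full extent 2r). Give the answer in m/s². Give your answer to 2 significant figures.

5.0 × 10⁻⁵ m/s²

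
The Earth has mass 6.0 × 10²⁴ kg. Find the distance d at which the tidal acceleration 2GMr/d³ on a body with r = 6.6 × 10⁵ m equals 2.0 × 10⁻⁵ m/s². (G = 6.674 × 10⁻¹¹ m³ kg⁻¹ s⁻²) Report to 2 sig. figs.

3.0 × 10⁸ m

2GMr/d³ = a_tidal  ⇒  d = (2GMr / a_tidal)^(1/3)
d = (2 × 6.674×10⁻¹¹ × (6.0 × 10²⁴) × (6.6 × 10⁵) / (2.0 × 10⁻⁵))^(1/3)
  = 3.0 × 10⁸ m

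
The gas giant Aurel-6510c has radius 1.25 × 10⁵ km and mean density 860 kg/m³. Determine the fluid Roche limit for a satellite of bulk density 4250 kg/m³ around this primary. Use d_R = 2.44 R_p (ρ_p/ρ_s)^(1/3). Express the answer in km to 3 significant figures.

1.79 × 10⁵ km

d_R = 2.44 × 1.25 × 10⁵ km × (860/4250)^(1/3)
    = 1.79 × 10⁵ km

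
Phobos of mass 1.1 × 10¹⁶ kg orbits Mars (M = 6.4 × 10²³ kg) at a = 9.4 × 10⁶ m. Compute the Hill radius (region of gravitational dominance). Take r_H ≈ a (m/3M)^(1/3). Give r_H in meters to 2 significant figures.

1.7 × 10⁴ m

r_H ≈ a (m/3M)^(1/3)
    = (9.4 × 10⁶) × (1.1 × 10¹⁶ / (3 × 6.4 × 10²³))^(1/3)
    = 1.7 × 10⁴ m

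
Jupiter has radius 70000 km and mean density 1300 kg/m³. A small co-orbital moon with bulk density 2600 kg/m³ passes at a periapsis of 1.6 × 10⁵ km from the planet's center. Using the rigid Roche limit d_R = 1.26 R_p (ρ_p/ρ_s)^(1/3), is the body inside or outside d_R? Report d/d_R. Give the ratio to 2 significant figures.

outside; d/d_R ≈ 2.3

d_R = 1.26 × (70000 km) × (1300/2600)^(1/3) = 70000 km
d/d_R = (1.6 × 10⁵) / (70000) = 2.3
Since d/d_R > 1, the body is outside the Roche limit.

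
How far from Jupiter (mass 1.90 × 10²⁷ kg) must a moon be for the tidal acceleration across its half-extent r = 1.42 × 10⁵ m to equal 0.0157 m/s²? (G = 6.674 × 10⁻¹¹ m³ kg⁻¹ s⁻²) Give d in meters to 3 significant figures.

1.32 × 10⁸ m

2GMr/d³ = a_tidal  ⇒  d = (2GMr / a_tidal)^(1/3)
d = (2 × 6.674×10⁻¹¹ × (1.90 × 10²⁷) × (1.42 × 10⁵) / (0.0157))^(1/3)
  = 1.32 × 10⁸ m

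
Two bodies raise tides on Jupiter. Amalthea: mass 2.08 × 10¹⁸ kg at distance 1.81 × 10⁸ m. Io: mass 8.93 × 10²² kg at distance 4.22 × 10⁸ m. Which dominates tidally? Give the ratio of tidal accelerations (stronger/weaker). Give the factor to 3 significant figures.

Io, by a factor of ≈ 3390

The tide-raising term goes as M/d³ (the gradient of a 1/d² field).
Amalthea: (2.08 × 10¹⁸) / (1.81 × 10⁸)³ = 3.508 × 10⁻⁷
Io: (8.93 × 10²²) / (4.22 × 10⁸)³ = 1.188 × 10⁻³
Ratio (larger/smaller) = 3390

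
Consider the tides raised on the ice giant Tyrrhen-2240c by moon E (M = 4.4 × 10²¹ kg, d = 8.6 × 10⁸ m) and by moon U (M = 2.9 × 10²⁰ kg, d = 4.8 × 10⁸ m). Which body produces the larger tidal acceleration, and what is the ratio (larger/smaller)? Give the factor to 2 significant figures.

Tidal stretch scales as M/d³; compute that for each body.
Moon E: (4.4 × 10²¹) / (8.6 × 10⁸)³ = 6.918 × 10⁻⁶
Moon U: (2.9 × 10²⁰) / (4.8 × 10⁸)³ = 2.622 × 10⁻⁶
Ratio (larger/smaller) = 2.6

Moon E, by a factor of ≈ 2.6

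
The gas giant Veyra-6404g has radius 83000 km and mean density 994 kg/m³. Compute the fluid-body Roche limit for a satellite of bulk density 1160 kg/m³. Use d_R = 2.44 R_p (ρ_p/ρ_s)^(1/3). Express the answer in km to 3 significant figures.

d_R = 2.44 × 83000 km × (994/1160)^(1/3)
    = 1.92 × 10⁵ km

1.92 × 10⁵ km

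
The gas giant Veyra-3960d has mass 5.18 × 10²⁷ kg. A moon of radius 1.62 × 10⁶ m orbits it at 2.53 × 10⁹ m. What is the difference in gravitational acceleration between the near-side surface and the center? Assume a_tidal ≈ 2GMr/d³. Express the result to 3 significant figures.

6.92 × 10⁻⁵ m/s²

a_tidal = 2GMr/d³
        = 2 × (6.674 × 10⁻¹¹) × (5.18 × 10²⁷) × (1.62 × 10⁶) / (2.53 × 10⁹)³
        = 6.92 × 10⁻⁵ m/s²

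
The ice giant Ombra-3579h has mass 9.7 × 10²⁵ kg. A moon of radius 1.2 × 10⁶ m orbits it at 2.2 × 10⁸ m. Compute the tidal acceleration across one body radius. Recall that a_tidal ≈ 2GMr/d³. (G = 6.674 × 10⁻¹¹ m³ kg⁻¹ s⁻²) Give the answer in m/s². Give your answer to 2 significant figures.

1.5 × 10⁻³ m/s²

The tidal stretch is the gradient of GM/d² times the body's extent r, hence the 1/d³ dependence.
a_tidal = 2GMr/d³
        = 2 × (6.674 × 10⁻¹¹) × (9.7 × 10²⁵) × (1.2 × 10⁶) / (2.2 × 10⁸)³
        = 1.5 × 10⁻³ m/s²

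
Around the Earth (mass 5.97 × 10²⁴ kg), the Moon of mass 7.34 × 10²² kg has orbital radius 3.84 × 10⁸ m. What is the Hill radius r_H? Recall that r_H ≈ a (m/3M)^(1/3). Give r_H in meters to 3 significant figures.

6.15 × 10⁷ m

r_H ≈ a (m/3M)^(1/3)
    = (3.84 × 10⁸) × (7.34 × 10²² / (3 × 5.97 × 10²⁴))^(1/3)
    = 6.15 × 10⁷ m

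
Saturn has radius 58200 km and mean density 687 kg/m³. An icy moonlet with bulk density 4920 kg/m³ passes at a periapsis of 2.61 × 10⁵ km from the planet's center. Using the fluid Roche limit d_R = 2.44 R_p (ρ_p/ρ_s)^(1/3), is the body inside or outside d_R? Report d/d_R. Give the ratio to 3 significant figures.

d_R = 2.44 × (58200 km) × (687/4920)^(1/3) = 73670 km
d/d_R = (2.61 × 10⁵) / (73670) = 3.54
Since d/d_R > 1, the body is outside the Roche limit.

outside; d/d_R ≈ 3.54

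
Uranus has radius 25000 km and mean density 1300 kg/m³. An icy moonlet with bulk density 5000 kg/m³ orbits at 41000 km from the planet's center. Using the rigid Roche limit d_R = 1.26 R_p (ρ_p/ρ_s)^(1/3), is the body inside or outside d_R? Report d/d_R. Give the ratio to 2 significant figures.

outside; d/d_R ≈ 2.0

d_R = 1.26 × (25000 km) × (1300/5000)^(1/3) = 20100 km
d/d_R = (41000) / (20100) = 2.0
Since d/d_R > 1, the body is outside the Roche limit.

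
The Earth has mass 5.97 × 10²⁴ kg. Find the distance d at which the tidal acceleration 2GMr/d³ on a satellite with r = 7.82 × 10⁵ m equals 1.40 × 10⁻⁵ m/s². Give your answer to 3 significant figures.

3.54 × 10⁸ m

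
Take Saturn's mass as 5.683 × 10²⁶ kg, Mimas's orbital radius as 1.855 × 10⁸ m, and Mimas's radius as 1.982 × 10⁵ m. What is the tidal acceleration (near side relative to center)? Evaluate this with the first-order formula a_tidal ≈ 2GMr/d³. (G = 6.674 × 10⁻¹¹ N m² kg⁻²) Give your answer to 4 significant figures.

2.355 × 10⁻³ m/s²

Differencing GM/(d−r)² and GM/d² to first order in r/d gives 2GMr/d³.
Δa = 2GMr/d³
   = 2 × (6.674 × 10⁻¹¹) × (5.683 × 10²⁶) × (1.982 × 10⁵) / (1.855 × 10⁸)³
   = 2.355 × 10⁻³ m/s²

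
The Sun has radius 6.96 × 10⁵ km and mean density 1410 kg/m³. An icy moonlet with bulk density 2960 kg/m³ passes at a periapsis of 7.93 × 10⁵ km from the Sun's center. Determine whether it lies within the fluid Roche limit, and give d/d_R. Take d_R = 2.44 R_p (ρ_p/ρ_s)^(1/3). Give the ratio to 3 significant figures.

d_R = 2.44 × (6.96 × 10⁵ km) × (1410/2960)^(1/3) = 1.326 × 10⁶ km
d/d_R = (7.93 × 10⁵) / (1.326 × 10⁶) = 0.598
Since d/d_R < 1, the body is inside the Roche limit.

inside; d/d_R ≈ 0.598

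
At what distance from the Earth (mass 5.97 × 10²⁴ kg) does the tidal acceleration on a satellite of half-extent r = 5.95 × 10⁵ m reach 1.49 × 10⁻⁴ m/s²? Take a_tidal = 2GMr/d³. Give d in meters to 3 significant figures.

2GMr/d³ = a_tidal  ⇒  d = (2GMr / a_tidal)^(1/3)
d = (2 × 6.674×10⁻¹¹ × (5.97 × 10²⁴) × (5.95 × 10⁵) / (1.49 × 10⁻⁴))^(1/3)
  = 1.47 × 10⁸ m

1.47 × 10⁸ m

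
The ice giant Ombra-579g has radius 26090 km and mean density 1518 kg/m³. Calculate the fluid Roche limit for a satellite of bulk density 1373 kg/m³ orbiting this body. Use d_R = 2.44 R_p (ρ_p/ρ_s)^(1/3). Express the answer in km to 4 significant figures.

65830 km

d_R = 2.44 × 26090 km × (1518/1373)^(1/3)
    = 65830 km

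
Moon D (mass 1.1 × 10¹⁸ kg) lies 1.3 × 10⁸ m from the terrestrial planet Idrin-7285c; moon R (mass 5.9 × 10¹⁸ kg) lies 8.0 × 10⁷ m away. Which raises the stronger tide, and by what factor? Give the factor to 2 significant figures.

Moon R, by a factor of ≈ 23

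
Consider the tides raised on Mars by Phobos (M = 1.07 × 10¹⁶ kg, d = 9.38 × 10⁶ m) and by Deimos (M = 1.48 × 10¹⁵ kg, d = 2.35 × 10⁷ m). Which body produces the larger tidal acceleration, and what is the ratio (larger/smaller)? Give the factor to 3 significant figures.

Phobos, by a factor of ≈ 114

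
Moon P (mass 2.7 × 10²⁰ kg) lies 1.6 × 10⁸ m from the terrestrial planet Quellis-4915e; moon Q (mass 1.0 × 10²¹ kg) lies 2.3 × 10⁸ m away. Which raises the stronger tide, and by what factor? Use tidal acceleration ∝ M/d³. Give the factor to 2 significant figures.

Compare M/d³ for the two perturbers:
Moon P: (2.7 × 10²⁰) / (1.6 × 10⁸)³ = 6.592 × 10⁻⁵
Moon Q: (1.0 × 10²¹) / (2.3 × 10⁸)³ = 8.219 × 10⁻⁵
Ratio (larger/smaller) = 1.2

Moon Q, by a factor of ≈ 1.2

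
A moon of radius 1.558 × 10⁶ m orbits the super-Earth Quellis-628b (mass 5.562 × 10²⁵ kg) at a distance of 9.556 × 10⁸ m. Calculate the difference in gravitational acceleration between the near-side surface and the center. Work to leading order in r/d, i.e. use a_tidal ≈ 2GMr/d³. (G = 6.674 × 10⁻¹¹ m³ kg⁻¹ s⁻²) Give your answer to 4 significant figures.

1.326 × 10⁻⁵ m/s²

a_tidal = 2GMr/d³
        = 2 × (6.674 × 10⁻¹¹) × (5.562 × 10²⁵) × (1.558 × 10⁶) / (9.556 × 10⁸)³
        = 1.326 × 10⁻⁵ m/s²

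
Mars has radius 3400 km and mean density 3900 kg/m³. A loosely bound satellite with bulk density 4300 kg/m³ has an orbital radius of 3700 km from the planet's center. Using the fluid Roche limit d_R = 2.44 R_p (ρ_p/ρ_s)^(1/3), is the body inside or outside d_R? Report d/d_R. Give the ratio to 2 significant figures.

inside; d/d_R ≈ 0.46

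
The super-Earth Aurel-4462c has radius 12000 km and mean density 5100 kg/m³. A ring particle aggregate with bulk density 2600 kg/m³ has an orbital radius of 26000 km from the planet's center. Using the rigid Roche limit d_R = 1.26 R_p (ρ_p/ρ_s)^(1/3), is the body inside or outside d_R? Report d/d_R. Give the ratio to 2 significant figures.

outside; d/d_R ≈ 1.4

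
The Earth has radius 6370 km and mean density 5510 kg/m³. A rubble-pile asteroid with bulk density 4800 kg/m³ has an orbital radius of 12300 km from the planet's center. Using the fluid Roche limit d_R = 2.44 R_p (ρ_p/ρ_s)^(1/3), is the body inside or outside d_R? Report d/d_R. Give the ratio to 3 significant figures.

d_R = 2.44 × (6370 km) × (5510/4800)^(1/3) = 16270 km
d/d_R = (12300) / (16270) = 0.756
Since d/d_R < 1, the body is inside the Roche limit.

inside; d/d_R ≈ 0.756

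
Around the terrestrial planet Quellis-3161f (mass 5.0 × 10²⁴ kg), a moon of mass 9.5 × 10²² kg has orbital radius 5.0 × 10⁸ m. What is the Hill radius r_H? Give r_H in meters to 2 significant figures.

9.3 × 10⁷ m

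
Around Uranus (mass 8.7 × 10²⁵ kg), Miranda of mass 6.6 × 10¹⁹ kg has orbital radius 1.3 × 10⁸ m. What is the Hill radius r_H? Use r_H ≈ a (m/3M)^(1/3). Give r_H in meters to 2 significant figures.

8.2 × 10⁵ m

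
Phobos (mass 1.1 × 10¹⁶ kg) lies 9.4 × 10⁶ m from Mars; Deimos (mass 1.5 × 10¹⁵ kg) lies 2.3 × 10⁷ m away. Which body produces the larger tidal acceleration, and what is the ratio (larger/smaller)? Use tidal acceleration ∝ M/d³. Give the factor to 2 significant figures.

Phobos, by a factor of ≈ 110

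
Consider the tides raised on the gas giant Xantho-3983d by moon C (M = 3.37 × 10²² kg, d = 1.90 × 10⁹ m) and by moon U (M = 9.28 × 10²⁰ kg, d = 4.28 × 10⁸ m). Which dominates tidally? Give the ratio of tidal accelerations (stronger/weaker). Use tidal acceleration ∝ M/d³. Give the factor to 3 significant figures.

Compare M/d³ for the two perturbers:
Moon C: (3.37 × 10²²) / (1.90 × 10⁹)³ = 4.913 × 10⁻⁶
Moon U: (9.28 × 10²⁰) / (4.28 × 10⁸)³ = 1.184 × 10⁻⁵
Ratio (larger/smaller) = 2.41

Moon U, by a factor of ≈ 2.41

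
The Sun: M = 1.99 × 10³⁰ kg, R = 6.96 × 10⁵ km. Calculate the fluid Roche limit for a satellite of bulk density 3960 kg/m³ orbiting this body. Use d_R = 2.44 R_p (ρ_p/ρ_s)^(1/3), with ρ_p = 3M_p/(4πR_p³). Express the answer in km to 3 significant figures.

ρ_p = 3M_p/(4πR_p³) = 3 × (1.99 × 10³⁰) / (4π × (6.96 × 10⁸ m)³) = 1410 kg/m³
d_R = 2.44 × 6.96 × 10⁵ km × (1410/3960)^(1/3)
    = 1.20 × 10⁶ km

1.20 × 10⁶ km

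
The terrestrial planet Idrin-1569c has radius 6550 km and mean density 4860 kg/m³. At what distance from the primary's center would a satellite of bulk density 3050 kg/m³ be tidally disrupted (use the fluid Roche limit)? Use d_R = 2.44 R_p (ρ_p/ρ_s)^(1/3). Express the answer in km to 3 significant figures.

18700 km

d_R = 2.44 × 6550 km × (4860/3050)^(1/3)
    = 18700 km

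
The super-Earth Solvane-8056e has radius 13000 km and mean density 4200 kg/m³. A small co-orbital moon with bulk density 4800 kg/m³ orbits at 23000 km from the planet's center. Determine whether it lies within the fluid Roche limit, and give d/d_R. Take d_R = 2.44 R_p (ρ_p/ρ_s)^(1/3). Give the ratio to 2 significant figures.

inside; d/d_R ≈ 0.76

d_R = 2.44 × (13000 km) × (4200/4800)^(1/3) = 30340 km
d/d_R = (23000) / (30340) = 0.76
Since d/d_R < 1, the body is inside the Roche limit.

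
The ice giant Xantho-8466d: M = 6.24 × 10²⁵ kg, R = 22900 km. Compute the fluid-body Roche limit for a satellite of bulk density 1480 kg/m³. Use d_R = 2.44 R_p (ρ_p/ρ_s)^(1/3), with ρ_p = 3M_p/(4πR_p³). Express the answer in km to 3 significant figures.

ρ_p = 3M_p/(4πR_p³) = 3 × (6.24 × 10²⁵) / (4π × (2.29 × 10⁷ m)³) = 1240 kg/m³
d_R = 2.44 × 22900 km × (1240/1480)^(1/3)
    = 52700 km

52700 km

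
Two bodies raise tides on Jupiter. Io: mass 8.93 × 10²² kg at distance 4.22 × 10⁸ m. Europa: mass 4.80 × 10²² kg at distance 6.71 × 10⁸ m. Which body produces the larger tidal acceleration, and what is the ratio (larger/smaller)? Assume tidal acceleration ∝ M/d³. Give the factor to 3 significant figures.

Tidal acceleration ∝ M/d³, so compare M/d³ for each.
Io: (8.93 × 10²²) / (4.22 × 10⁸)³ = 1.188 × 10⁻³
Europa: (4.80 × 10²²) / (6.71 × 10⁸)³ = 1.589 × 10⁻⁴
Ratio (larger/smaller) = 7.48

Io, by a factor of ≈ 7.48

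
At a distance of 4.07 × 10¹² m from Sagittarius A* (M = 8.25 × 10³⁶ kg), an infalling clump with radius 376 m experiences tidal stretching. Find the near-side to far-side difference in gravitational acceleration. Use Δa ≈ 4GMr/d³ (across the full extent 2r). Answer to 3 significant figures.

1.23 × 10⁻⁸ m/s²

Differencing GM/(d−r)² and GM/(d+r)² to first order in r/d gives 4GMr/d³.
Δa = 4GMr/d³
   = 4 × (6.674 × 10⁻¹¹) × (8.25 × 10³⁶) × (376) / (4.07 × 10¹²)³
   = 1.23 × 10⁻⁸ m/s²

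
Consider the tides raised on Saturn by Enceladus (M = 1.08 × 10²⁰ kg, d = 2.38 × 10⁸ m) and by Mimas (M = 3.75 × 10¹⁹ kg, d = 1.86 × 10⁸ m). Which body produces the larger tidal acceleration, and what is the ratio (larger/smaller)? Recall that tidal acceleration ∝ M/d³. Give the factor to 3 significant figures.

Enceladus, by a factor of ≈ 1.37

The tide-raising term goes as M/d³ (the gradient of a 1/d² field).
Enceladus: (1.08 × 10²⁰) / (2.38 × 10⁸)³ = 8.011 × 10⁻⁶
Mimas: (3.75 × 10¹⁹) / (1.86 × 10⁸)³ = 5.828 × 10⁻⁶
Ratio (larger/smaller) = 1.37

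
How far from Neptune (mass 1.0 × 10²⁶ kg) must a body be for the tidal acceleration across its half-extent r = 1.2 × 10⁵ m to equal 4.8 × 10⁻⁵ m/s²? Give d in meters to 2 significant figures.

2GMr/d³ = a_tidal  ⇒  d = (2GMr / a_tidal)^(1/3)
d = (2 × 6.674×10⁻¹¹ × (1.0 × 10²⁶) × (1.2 × 10⁵) / (4.8 × 10⁻⁵))^(1/3)
  = 3.2 × 10⁸ m

3.2 × 10⁸ m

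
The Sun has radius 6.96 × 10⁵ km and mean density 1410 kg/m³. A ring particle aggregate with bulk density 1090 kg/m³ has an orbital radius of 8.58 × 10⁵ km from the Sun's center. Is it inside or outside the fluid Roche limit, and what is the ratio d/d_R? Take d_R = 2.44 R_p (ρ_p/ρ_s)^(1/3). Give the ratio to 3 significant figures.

d_R = 2.44 × (6.96 × 10⁵ km) × (1410/1090)^(1/3) = 1.850 × 10⁶ km
d/d_R = (8.58 × 10⁵) / (1.850 × 10⁶) = 0.464
Since d/d_R < 1, the body is inside the Roche limit.

inside; d/d_R ≈ 0.464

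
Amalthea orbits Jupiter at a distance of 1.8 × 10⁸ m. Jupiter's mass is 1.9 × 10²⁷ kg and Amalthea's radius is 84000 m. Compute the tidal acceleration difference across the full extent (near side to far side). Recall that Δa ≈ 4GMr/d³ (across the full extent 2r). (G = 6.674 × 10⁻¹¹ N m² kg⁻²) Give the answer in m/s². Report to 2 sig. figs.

Δg = 4GMr/d³
   = 4 × (6.674 × 10⁻¹¹) × (1.9 × 10²⁷) × (84000) / (1.8 × 10⁸)³
   = 7.3 × 10⁻³ m/s²

7.3 × 10⁻³ m/s²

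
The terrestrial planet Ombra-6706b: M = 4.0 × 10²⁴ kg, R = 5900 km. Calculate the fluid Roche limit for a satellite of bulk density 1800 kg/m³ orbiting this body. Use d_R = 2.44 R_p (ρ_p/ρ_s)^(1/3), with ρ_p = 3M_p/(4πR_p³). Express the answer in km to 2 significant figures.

20000 km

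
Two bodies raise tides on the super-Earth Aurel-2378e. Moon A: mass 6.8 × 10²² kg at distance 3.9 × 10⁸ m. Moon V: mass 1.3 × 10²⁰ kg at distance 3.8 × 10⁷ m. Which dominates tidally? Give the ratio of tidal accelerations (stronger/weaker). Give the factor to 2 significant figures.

Moon V, by a factor of ≈ 2.1

Tidal stretch scales as M/d³; compute that for each body.
Moon A: (6.8 × 10²²) / (3.9 × 10⁸)³ = 1.146 × 10⁻³
Moon V: (1.3 × 10²⁰) / (3.8 × 10⁷)³ = 2.369 × 10⁻³
Ratio (larger/smaller) = 2.1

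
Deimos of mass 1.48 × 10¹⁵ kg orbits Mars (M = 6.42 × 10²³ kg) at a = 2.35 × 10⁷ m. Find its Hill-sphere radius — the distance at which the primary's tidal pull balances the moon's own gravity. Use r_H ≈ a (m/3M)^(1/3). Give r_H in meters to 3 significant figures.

r_H ≈ a (m/3M)^(1/3)
    = (2.35 × 10⁷) × (1.48 × 10¹⁵ / (3 × 6.42 × 10²³))^(1/3)
    = 2.15 × 10⁴ m

2.15 × 10⁴ m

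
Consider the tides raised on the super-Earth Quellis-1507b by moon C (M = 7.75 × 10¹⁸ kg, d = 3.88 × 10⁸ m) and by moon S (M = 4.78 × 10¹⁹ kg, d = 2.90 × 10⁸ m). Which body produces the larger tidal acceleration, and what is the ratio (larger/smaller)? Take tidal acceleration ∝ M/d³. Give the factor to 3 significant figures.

Compare M/d³ for the two perturbers:
Moon C: (7.75 × 10¹⁸) / (3.88 × 10⁸)³ = 1.327 × 10⁻⁷
Moon S: (4.78 × 10¹⁹) / (2.90 × 10⁸)³ = 1.960 × 10⁻⁶
Ratio (larger/smaller) = 14.8

Moon S, by a factor of ≈ 14.8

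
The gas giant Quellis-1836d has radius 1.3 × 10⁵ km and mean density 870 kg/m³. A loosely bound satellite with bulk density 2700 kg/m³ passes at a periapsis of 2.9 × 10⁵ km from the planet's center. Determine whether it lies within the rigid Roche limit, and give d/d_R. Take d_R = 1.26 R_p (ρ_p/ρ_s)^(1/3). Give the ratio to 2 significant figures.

outside; d/d_R ≈ 2.6

d_R = 1.26 × (1.3 × 10⁵ km) × (870/2700)^(1/3) = 1.123 × 10⁵ km
d/d_R = (2.9 × 10⁵) / (1.123 × 10⁵) = 2.6
Since d/d_R > 1, the body is outside the Roche limit.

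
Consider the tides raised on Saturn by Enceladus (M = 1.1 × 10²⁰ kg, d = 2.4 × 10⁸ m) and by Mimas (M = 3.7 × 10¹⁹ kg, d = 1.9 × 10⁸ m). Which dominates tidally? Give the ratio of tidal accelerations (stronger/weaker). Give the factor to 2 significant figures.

Enceladus, by a factor of ≈ 1.5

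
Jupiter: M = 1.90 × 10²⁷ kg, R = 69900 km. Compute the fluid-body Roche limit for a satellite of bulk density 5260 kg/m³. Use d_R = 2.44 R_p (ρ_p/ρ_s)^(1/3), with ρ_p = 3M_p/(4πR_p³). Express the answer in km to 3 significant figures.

1.08 × 10⁵ km

ρ_p = 3M_p/(4πR_p³) = 3 × (1.90 × 10²⁷) / (4π × (6.99 × 10⁷ m)³) = 1330 kg/m³
d_R = 2.44 × 69900 km × (1330/5260)^(1/3)
    = 1.08 × 10⁵ km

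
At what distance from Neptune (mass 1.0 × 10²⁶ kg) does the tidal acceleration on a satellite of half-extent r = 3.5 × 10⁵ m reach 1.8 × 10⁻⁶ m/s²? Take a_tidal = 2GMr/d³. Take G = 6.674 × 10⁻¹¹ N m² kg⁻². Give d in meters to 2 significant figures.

2GMr/d³ = a_tidal  ⇒  d = (2GMr / a_tidal)^(1/3)
d = (2 × 6.674×10⁻¹¹ × (1.0 × 10²⁶) × (3.5 × 10⁵) / (1.8 × 10⁻⁶))^(1/3)
  = 1.4 × 10⁹ m

1.4 × 10⁹ m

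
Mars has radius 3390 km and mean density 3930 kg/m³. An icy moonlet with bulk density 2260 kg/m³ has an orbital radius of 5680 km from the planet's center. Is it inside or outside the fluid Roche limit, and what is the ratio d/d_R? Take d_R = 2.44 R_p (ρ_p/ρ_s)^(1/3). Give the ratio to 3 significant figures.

d_R = 2.44 × (3390 km) × (3930/2260)^(1/3) = 9947 km
d/d_R = (5680) / (9947) = 0.571
Since d/d_R < 1, the body is inside the Roche limit.

inside; d/d_R ≈ 0.571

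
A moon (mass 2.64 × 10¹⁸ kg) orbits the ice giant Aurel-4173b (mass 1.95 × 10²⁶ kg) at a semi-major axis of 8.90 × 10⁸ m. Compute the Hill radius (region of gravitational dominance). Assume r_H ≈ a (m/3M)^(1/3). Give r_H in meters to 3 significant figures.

r_H ≈ a (m/3M)^(1/3)
    = (8.90 × 10⁸) × (2.64 × 10¹⁸ / (3 × 1.95 × 10²⁶))^(1/3)
    = 1.47 × 10⁶ m

1.47 × 10⁶ m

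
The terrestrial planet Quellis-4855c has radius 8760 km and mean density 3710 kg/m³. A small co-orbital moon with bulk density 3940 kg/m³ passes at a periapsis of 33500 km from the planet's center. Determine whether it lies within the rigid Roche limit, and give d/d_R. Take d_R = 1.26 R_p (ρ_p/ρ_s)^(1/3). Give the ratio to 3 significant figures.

d_R = 1.26 × (8760 km) × (3710/3940)^(1/3) = 10820 km
d/d_R = (33500) / (10820) = 3.10
Since d/d_R > 1, the body is outside the Roche limit.

outside; d/d_R ≈ 3.10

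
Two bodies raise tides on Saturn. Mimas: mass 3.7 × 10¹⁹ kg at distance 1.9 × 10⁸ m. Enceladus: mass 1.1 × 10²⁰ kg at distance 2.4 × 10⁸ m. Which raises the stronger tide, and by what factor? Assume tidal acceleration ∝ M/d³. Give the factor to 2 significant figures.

Tidal acceleration ∝ M/d³, so compare M/d³ for each.
Mimas: (3.7 × 10¹⁹) / (1.9 × 10⁸)³ = 5.394 × 10⁻⁶
Enceladus: (1.1 × 10²⁰) / (2.4 × 10⁸)³ = 7.957 × 10⁻⁶
Ratio (larger/smaller) = 1.5

Enceladus, by a factor of ≈ 1.5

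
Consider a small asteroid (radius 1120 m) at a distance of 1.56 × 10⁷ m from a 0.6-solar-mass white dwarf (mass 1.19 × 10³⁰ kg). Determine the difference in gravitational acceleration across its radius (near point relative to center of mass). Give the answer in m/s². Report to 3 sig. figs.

4.69 × 10¹ m/s²

Δa = 2GMr/d³
   = 2 × (6.674 × 10⁻¹¹) × (1.19 × 10³⁰) × (1120) / (1.56 × 10⁷)³
   = 4.69 × 10¹ m/s²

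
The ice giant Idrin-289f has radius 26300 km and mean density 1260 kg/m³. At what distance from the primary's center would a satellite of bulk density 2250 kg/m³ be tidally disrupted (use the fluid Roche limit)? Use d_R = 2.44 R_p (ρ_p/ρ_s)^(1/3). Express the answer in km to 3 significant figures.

52900 km

d_R = 2.44 × 26300 km × (1260/2250)^(1/3)
    = 52900 km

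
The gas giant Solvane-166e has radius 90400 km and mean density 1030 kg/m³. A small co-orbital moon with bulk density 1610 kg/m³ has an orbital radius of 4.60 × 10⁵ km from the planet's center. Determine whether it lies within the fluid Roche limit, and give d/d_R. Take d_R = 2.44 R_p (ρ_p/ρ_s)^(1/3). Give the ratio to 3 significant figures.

outside; d/d_R ≈ 2.42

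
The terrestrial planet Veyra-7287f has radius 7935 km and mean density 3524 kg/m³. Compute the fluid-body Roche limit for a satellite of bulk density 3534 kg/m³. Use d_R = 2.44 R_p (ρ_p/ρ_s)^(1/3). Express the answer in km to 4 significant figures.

d_R = 2.44 × 7935 km × (3524/3534)^(1/3)
    = 19340 km

19340 km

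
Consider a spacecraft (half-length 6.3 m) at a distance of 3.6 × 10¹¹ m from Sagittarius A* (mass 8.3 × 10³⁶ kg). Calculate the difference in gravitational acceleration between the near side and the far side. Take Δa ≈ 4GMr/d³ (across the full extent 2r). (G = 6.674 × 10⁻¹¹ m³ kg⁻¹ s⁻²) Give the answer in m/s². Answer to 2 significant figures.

Differencing GM/(d−r)² and GM/(d+r)² to first order in r/d gives 4GMr/d³.
a_tidal = 4GMr/d³
        = 4 × (6.674 × 10⁻¹¹) × (8.3 × 10³⁶) × (6.3) / (3.6 × 10¹¹)³
        = 3.0 × 10⁻⁷ m/s²

3.0 × 10⁻⁷ m/s²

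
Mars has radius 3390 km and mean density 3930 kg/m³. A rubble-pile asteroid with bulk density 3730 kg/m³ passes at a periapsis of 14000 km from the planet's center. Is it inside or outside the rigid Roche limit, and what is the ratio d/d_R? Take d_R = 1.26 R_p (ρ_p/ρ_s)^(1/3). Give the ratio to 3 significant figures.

outside; d/d_R ≈ 3.22

d_R = 1.26 × (3390 km) × (3930/3730)^(1/3) = 4346 km
d/d_R = (14000) / (4346) = 3.22
Since d/d_R > 1, the body is outside the Roche limit.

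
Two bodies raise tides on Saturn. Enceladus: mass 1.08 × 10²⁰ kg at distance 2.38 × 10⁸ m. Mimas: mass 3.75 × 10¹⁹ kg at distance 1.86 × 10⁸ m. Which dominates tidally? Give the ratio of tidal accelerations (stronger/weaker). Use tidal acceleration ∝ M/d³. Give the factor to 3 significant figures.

Compare M/d³ for the two perturbers:
Enceladus: (1.08 × 10²⁰) / (2.38 × 10⁸)³ = 8.011 × 10⁻⁶
Mimas: (3.75 × 10¹⁹) / (1.86 × 10⁸)³ = 5.828 × 10⁻⁶
Ratio (larger/smaller) = 1.37

Enceladus, by a factor of ≈ 1.37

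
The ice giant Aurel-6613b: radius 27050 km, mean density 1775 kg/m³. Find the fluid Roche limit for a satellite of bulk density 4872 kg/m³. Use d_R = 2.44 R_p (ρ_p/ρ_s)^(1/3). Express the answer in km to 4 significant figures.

47140 km

d_R = 2.44 × 27050 km × (1775/4872)^(1/3)
    = 47140 km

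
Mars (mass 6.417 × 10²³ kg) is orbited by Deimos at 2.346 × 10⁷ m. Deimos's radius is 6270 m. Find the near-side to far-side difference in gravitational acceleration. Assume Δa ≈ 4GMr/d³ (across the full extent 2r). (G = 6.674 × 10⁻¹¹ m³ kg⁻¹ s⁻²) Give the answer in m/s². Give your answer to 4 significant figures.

8.319 × 10⁻⁵ m/s²

Δa = 4GMr/d³
   = 4 × (6.674 × 10⁻¹¹) × (6.417 × 10²³) × (6270) / (2.346 × 10⁷)³
   = 8.319 × 10⁻⁵ m/s²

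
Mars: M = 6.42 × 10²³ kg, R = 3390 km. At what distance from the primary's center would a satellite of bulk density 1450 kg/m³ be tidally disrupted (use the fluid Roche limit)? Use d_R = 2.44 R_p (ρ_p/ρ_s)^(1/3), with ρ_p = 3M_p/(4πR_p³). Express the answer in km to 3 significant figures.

11500 km

ρ_p = 3M_p/(4πR_p³) = 3 × (6.42 × 10²³) / (4π × (3.39 × 10⁶ m)³) = 3930 kg/m³
d_R = 2.44 × 3390 km × (3930/1450)^(1/3)
    = 11500 km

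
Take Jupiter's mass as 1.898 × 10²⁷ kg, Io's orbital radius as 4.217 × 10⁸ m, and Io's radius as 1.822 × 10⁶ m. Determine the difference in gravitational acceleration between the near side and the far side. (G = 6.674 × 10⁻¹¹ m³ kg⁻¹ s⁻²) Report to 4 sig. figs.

1.231 × 10⁻² m/s²

Differencing GM/(d−r)² and GM/(d+r)² to first order in r/d gives 4GMr/d³.
Δa = 4GMr/d³
   = 4 × (6.674 × 10⁻¹¹) × (1.898 × 10²⁷) × (1.822 × 10⁶) / (4.217 × 10⁸)³
   = 1.231 × 10⁻² m/s²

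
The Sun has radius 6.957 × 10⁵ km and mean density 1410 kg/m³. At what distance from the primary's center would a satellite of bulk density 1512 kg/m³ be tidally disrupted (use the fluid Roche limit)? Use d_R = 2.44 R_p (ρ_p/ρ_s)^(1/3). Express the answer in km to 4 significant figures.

1.658 × 10⁶ km

d_R = 2.44 × 6.957 × 10⁵ km × (1410/1512)^(1/3)
    = 1.658 × 10⁶ km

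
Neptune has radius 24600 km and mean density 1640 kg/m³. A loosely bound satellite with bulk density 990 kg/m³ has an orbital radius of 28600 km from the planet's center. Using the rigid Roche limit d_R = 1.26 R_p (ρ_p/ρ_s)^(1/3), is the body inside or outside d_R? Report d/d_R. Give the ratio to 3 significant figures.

d_R = 1.26 × (24600 km) × (1640/990)^(1/3) = 36680 km
d/d_R = (28600) / (36680) = 0.780
Since d/d_R < 1, the body is inside the Roche limit.

inside; d/d_R ≈ 0.780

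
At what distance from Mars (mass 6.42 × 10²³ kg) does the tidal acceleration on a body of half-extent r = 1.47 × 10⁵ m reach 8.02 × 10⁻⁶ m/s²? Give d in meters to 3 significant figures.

1.16 × 10⁸ m

2GMr/d³ = a_tidal  ⇒  d = (2GMr / a_tidal)^(1/3)
d = (2 × 6.674×10⁻¹¹ × (6.42 × 10²³) × (1.47 × 10⁵) / (8.02 × 10⁻⁶))^(1/3)
  = 1.16 × 10⁸ m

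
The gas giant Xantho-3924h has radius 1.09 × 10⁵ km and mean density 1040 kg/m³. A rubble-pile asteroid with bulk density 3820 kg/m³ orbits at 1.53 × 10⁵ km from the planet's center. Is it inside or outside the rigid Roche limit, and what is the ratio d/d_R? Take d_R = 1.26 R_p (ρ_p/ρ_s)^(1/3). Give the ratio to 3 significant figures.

outside; d/d_R ≈ 1.72

d_R = 1.26 × (1.09 × 10⁵ km) × (1040/3820)^(1/3) = 89010 km
d/d_R = (1.53 × 10⁵) / (89010) = 1.72
Since d/d_R > 1, the body is outside the Roche limit.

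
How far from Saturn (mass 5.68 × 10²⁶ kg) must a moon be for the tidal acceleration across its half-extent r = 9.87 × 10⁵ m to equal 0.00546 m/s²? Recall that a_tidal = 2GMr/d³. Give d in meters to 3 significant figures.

2GMr/d³ = a_tidal  ⇒  d = (2GMr / a_tidal)^(1/3)
d = (2 × 6.674×10⁻¹¹ × (5.68 × 10²⁶) × (9.87 × 10⁵) / (0.00546))^(1/3)
  = 2.39 × 10⁸ m

2.39 × 10⁸ m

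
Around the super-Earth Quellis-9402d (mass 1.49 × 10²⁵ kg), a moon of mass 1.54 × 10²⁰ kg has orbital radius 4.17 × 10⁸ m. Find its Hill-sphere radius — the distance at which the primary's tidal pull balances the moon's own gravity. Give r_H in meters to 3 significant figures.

6.30 × 10⁶ m

r_H ≈ a (m/3M)^(1/3)
    = (4.17 × 10⁸) × (1.54 × 10²⁰ / (3 × 1.49 × 10²⁵))^(1/3)
    = 6.30 × 10⁶ m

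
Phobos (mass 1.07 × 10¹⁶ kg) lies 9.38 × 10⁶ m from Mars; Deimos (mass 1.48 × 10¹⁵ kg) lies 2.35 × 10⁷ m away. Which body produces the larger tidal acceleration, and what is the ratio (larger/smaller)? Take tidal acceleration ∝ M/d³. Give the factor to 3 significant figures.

Phobos, by a factor of ≈ 114

Compare M/d³ for the two perturbers:
Phobos: (1.07 × 10¹⁶) / (9.38 × 10⁶)³ = 1.297 × 10⁻⁵
Deimos: (1.48 × 10¹⁵) / (2.35 × 10⁷)³ = 1.140 × 10⁻⁷
Ratio (larger/smaller) = 114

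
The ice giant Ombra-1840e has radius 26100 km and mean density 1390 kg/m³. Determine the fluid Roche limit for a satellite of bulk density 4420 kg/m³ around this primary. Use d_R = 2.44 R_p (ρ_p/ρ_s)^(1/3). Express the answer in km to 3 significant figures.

d_R = 2.44 × 26100 km × (1390/4420)^(1/3)
    = 43300 km

43300 km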